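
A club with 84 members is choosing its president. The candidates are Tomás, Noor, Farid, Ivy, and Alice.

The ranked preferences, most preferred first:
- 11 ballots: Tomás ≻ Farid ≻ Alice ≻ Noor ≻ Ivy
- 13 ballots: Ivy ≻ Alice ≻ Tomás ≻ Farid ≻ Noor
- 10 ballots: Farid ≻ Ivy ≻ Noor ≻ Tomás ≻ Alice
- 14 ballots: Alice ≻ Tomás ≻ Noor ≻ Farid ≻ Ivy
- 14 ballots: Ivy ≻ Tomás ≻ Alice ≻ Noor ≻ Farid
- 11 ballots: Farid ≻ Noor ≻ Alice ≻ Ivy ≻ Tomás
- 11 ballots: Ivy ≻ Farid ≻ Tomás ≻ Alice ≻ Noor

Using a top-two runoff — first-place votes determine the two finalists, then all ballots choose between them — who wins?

Round 1 first-place votes: Tomás 11, Noor 0, Farid 21, Ivy 38, Alice 14. Ivy and Farid advance.
Runoff: Ivy is ranked above Farid on 38 ballots, Farid above Ivy on 46.

Farid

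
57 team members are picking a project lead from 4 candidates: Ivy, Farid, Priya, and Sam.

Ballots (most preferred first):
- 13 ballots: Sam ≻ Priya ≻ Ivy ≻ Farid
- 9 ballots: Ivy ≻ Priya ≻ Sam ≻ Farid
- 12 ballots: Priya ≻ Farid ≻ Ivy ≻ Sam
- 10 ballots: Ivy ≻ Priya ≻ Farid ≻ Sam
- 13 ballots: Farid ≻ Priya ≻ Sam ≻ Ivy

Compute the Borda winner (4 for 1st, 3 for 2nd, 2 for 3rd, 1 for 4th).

Priya

Ivy: 13×2 + 9×4 + 12×2 + 10×4 + 13×1 = 139
Farid: 13×1 + 9×1 + 12×3 + 10×2 + 13×4 = 130
Priya: 13×3 + 9×3 + 12×4 + 10×3 + 13×3 = 183
Sam: 13×4 + 9×2 + 12×1 + 10×1 + 13×2 = 118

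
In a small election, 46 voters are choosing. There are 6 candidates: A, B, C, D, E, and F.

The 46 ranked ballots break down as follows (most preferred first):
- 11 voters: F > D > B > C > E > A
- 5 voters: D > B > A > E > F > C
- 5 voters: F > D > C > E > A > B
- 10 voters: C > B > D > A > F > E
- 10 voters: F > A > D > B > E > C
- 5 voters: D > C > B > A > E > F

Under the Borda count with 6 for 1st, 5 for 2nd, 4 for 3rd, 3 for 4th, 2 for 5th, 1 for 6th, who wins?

A: 11×1 + 5×4 + 5×2 + 10×3 + 10×5 + 5×3 = 136
B: 11×4 + 5×5 + 5×1 + 10×5 + 10×3 + 5×4 = 174
C: 11×3 + 5×1 + 5×4 + 10×6 + 10×1 + 5×5 = 153
D: 11×5 + 5×6 + 5×5 + 10×4 + 10×4 + 5×6 = 220
E: 11×2 + 5×3 + 5×3 + 10×1 + 10×2 + 5×2 = 92
F: 11×6 + 5×2 + 5×6 + 10×2 + 10×6 + 5×1 = 191

D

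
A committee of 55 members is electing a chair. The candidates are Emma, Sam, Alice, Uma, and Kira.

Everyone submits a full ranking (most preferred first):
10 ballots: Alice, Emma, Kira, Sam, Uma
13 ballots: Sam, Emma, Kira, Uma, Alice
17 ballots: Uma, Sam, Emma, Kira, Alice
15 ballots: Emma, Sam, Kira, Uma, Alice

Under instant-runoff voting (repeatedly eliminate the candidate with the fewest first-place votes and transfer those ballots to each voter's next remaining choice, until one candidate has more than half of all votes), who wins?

Round 1: Emma 15, Sam 13, Alice 10, Uma 17, Kira 0. Kira eliminated.
Round 2: Emma 15, Sam 13, Alice 10, Uma 17. Alice eliminated.
Round 3: Emma 25, Sam 13, Uma 17. Sam eliminated.
Round 4: Emma 38, Uma 17. Emma has a majority (≥28).

Emma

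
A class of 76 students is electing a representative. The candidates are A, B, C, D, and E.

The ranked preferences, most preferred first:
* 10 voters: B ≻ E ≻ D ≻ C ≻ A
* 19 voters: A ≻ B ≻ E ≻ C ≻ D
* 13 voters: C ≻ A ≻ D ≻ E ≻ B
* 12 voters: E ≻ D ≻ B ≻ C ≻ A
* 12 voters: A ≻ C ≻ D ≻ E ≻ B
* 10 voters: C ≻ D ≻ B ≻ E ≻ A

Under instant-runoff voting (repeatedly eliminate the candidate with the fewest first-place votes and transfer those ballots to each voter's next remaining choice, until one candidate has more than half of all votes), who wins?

Round 1: A 31, B 10, C 23, D 0, E 12. D eliminated.
Round 2: A 31, B 10, C 23, E 12. B eliminated.
Round 3: A 31, C 23, E 22. E eliminated.
Round 4: A 31, C 45. C has a majority (≥39).

C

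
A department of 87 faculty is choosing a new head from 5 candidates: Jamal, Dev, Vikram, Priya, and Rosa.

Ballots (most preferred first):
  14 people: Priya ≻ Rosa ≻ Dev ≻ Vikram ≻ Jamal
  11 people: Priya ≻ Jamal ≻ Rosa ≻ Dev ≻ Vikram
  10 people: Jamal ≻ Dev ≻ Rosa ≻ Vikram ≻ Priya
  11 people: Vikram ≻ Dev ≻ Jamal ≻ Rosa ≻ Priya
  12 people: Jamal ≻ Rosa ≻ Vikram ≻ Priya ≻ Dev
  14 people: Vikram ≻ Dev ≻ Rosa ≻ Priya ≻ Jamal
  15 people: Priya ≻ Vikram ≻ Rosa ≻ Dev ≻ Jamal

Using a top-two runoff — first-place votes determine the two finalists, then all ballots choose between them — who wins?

Vikram

Round 1 first-place votes: Jamal 22, Dev 0, Vikram 25, Priya 40, Rosa 0. Priya and Vikram advance.
Runoff: Priya is ranked above Vikram on 40 ballots, Vikram above Priya on 47.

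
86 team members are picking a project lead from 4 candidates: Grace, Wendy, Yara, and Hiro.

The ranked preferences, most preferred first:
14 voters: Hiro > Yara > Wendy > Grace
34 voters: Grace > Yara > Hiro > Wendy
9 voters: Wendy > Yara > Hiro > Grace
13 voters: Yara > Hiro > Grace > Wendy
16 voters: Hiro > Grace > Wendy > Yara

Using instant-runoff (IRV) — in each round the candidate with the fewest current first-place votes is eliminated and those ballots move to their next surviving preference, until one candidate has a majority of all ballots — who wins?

Hiro

Round 1: Grace 34, Wendy 9, Yara 13, Hiro 30. Wendy eliminated.
Round 2: Grace 34, Yara 22, Hiro 30. Yara eliminated.
Round 3: Grace 34, Hiro 52. Hiro has a majority (≥44).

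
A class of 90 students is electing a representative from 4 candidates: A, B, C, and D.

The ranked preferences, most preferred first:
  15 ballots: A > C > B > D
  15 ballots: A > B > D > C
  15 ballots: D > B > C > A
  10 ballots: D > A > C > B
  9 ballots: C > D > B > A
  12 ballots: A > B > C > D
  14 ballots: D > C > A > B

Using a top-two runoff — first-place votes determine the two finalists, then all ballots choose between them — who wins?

D

Round 1 first-place votes: A 42, B 0, C 9, D 39. A and D advance.
Runoff: A is ranked above D on 42 ballots, D above A on 48.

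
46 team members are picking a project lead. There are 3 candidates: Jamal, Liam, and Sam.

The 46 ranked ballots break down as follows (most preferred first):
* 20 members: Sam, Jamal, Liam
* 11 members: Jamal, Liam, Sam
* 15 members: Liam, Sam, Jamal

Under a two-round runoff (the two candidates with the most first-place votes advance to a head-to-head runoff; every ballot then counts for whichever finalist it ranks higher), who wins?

Round 1 first-place votes: Jamal 11, Liam 15, Sam 20. Sam and Liam advance.
Runoff: Sam is ranked above Liam on 20 ballots, Liam above Sam on 26.

Liam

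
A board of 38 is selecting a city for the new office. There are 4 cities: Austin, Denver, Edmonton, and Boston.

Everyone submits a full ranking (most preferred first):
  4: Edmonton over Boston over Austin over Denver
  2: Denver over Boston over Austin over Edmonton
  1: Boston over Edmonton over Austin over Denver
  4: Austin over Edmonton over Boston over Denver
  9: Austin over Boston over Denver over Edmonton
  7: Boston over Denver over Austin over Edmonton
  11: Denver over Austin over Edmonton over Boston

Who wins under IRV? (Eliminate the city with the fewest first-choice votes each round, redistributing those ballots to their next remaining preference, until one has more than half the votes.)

Round 1: Austin 13, Denver 13, Edmonton 4, Boston 8. Edmonton eliminated.
Round 2: Austin 13, Denver 13, Boston 12. Boston eliminated.
Round 3: Austin 18, Denver 20. Denver has a majority (≥20).

Denver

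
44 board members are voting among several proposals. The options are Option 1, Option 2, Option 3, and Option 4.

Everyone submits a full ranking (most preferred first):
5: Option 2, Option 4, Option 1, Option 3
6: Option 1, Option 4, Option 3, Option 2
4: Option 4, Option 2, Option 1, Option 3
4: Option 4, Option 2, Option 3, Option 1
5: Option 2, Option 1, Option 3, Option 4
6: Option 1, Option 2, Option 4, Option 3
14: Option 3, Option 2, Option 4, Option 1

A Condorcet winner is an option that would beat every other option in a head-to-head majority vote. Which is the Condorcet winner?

Option 2 vs Option 1: 32–12
Option 2 vs Option 3: 24–20
Option 2 vs Option 4: 30–14
Option 2 beats every other option.

Option 2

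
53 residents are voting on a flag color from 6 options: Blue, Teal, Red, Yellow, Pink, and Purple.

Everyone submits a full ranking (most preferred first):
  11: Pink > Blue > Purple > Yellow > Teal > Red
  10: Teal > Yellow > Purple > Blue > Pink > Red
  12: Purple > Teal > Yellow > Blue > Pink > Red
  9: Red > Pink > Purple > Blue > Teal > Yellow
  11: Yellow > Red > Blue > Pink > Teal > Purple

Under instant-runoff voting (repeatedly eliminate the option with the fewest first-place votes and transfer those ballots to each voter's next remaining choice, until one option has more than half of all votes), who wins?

Round 1: Blue 0, Teal 10, Red 9, Yellow 11, Pink 11, Purple 12. Blue eliminated.
Round 2: Teal 10, Red 9, Yellow 11, Pink 11, Purple 12. Red eliminated.
Round 3: Teal 10, Yellow 11, Pink 20, Purple 12. Teal eliminated.
Round 4: Yellow 21, Pink 20, Purple 12. Purple eliminated.
Round 5: Yellow 33, Pink 20. Yellow has a majority (≥27).

Yellow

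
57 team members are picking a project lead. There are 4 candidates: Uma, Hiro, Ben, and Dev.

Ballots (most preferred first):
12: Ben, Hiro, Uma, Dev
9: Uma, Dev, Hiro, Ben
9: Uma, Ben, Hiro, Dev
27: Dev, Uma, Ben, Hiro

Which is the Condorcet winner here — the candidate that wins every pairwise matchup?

Uma vs Hiro: 45–12
Uma vs Ben: 45–12
Uma vs Dev: 30–27
Uma beats every other candidate.

Uma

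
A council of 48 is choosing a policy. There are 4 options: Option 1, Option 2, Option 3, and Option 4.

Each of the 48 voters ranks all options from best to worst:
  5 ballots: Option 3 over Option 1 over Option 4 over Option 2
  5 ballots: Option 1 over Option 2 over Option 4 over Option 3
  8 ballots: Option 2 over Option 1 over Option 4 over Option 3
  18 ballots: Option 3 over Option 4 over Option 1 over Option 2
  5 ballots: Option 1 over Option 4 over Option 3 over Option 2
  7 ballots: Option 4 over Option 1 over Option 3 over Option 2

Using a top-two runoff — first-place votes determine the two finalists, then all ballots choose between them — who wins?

Round 1 first-place votes: Option 1 10, Option 2 8, Option 3 23, Option 4 7. Option 3 and Option 1 advance.
Runoff: Option 3 is ranked above Option 1 on 23 ballots, Option 1 above Option 3 on 25.

Option 1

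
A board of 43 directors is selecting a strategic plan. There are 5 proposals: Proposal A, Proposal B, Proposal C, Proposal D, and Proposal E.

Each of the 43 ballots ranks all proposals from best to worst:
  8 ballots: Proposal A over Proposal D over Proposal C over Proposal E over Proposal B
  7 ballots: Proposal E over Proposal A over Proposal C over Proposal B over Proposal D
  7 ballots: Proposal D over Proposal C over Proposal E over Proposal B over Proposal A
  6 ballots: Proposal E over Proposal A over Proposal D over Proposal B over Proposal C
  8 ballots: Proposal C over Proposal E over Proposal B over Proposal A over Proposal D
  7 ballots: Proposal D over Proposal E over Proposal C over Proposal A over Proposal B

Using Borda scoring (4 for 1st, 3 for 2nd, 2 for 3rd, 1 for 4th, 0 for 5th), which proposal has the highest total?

Proposal A: 8×4 + 7×3 + 7×0 + 6×3 + 8×1 + 7×1 = 86
Proposal B: 8×0 + 7×1 + 7×1 + 6×1 + 8×2 + 7×0 = 36
Proposal C: 8×2 + 7×2 + 7×3 + 6×0 + 8×4 + 7×2 = 97
Proposal D: 8×3 + 7×0 + 7×4 + 6×2 + 8×0 + 7×4 = 92
Proposal E: 8×1 + 7×4 + 7×2 + 6×4 + 8×3 + 7×3 = 119

Proposal E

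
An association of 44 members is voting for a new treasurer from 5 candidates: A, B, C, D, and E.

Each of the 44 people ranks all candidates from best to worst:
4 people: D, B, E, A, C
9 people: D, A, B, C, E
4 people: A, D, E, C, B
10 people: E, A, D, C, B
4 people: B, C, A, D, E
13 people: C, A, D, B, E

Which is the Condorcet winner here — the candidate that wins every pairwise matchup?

A

A vs B: 36–8
A vs C: 27–17
A vs D: 31–13
A vs E: 30–14
A beats every other candidate.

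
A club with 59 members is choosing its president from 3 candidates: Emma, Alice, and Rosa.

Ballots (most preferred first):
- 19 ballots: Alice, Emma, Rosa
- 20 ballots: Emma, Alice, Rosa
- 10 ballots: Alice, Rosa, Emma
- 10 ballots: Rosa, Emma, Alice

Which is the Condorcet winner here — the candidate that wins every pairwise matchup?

Emma vs Alice: 30–29
Emma vs Rosa: 39–20
Emma beats every other candidate.

Emma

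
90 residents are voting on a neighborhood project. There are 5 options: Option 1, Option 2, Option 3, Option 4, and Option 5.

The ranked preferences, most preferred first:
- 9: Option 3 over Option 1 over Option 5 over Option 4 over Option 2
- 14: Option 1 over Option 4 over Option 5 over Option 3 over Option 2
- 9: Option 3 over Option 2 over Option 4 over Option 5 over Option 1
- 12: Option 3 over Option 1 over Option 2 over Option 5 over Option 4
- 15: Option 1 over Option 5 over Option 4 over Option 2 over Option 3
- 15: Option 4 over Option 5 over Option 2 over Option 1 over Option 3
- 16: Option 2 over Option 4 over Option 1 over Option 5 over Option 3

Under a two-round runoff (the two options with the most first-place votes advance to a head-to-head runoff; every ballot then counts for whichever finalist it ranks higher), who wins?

Round 1 first-place votes: Option 1 29, Option 2 16, Option 3 30, Option 4 15, Option 5 0. Option 3 and Option 1 advance.
Runoff: Option 3 is ranked above Option 1 on 30 ballots, Option 1 above Option 3 on 60.

Option 1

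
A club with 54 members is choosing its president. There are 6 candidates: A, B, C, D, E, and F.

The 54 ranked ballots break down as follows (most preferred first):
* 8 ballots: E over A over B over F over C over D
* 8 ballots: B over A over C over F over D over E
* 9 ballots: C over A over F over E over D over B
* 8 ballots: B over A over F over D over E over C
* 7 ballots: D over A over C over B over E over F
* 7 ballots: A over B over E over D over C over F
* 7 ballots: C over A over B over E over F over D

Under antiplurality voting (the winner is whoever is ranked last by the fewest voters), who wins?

Last-place votes: A 0, B 9, C 8, D 15, E 8, F 14.

A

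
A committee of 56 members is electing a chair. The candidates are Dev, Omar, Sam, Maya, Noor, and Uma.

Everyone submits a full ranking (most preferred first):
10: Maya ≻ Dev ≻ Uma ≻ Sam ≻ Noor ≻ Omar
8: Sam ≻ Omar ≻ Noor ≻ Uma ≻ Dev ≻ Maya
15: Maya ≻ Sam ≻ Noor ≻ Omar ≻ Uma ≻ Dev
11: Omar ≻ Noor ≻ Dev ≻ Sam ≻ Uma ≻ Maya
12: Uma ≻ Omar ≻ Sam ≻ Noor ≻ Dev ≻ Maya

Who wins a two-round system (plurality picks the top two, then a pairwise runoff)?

Uma

Round 1 first-place votes: Dev 0, Omar 11, Sam 8, Maya 25, Noor 0, Uma 12. Maya and Uma advance.
Runoff: Maya is ranked above Uma on 25 ballots, Uma above Maya on 31.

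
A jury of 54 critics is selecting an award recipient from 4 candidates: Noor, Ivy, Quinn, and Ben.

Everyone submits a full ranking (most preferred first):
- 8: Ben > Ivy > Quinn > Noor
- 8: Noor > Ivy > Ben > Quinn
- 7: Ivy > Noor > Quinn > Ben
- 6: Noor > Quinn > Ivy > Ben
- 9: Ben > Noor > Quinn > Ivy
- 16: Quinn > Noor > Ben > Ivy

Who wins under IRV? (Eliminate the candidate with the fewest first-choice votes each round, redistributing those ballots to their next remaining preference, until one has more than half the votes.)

Noor

Round 1: Noor 14, Ivy 7, Quinn 16, Ben 17. Ivy eliminated.
Round 2: Noor 21, Quinn 16, Ben 17. Quinn eliminated.
Round 3: Noor 37, Ben 17. Noor has a majority (≥28).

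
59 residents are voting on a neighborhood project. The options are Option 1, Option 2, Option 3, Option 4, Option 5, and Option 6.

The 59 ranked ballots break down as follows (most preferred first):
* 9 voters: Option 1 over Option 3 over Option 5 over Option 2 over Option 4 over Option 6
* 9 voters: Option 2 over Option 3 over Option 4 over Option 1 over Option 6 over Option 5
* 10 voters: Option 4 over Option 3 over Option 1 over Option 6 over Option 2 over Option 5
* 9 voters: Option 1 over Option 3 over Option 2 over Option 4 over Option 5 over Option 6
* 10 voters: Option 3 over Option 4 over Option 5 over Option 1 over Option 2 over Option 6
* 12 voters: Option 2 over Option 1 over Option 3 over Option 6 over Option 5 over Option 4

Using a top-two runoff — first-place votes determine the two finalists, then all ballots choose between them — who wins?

Option 1

Round 1 first-place votes: Option 1 18, Option 2 21, Option 3 10, Option 4 10, Option 5 0, Option 6 0. Option 2 and Option 1 advance.
Runoff: Option 2 is ranked above Option 1 on 21 ballots, Option 1 above Option 2 on 38.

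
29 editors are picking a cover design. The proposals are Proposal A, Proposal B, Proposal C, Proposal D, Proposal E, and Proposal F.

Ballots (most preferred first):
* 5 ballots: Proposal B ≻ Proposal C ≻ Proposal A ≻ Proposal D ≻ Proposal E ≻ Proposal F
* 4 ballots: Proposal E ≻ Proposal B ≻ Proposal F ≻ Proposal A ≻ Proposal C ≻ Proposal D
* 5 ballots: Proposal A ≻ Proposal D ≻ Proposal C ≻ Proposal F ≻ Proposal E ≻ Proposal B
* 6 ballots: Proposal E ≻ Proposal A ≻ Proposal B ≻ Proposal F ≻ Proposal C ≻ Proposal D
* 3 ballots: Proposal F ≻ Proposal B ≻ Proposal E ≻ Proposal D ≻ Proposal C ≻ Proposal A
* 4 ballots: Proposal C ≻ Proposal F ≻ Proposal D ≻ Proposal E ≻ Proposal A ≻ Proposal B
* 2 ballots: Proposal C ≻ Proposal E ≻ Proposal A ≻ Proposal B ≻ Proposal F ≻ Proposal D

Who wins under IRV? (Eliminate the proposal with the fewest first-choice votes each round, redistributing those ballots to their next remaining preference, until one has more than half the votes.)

Round 1: Proposal A 5, Proposal B 5, Proposal C 6, Proposal D 0, Proposal E 10, Proposal F 3. Proposal D eliminated.
Round 2: Proposal A 5, Proposal B 5, Proposal C 6, Proposal E 10, Proposal F 3. Proposal F eliminated.
Round 3: Proposal A 5, Proposal B 8, Proposal C 6, Proposal E 10. Proposal A eliminated.
Round 4: Proposal B 8, Proposal C 11, Proposal E 10. Proposal B eliminated.
Round 5: Proposal C 16, Proposal E 13. Proposal C has a majority (≥15).

Proposal C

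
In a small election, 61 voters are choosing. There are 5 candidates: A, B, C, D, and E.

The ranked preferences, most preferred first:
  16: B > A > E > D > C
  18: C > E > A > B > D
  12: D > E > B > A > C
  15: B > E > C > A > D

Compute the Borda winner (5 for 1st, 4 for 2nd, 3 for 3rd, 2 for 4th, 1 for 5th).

A: 16×4 + 18×3 + 12×2 + 15×2 = 172
B: 16×5 + 18×2 + 12×3 + 15×5 = 227
C: 16×1 + 18×5 + 12×1 + 15×3 = 163
D: 16×2 + 18×1 + 12×5 + 15×1 = 125
E: 16×3 + 18×4 + 12×4 + 15×4 = 228

E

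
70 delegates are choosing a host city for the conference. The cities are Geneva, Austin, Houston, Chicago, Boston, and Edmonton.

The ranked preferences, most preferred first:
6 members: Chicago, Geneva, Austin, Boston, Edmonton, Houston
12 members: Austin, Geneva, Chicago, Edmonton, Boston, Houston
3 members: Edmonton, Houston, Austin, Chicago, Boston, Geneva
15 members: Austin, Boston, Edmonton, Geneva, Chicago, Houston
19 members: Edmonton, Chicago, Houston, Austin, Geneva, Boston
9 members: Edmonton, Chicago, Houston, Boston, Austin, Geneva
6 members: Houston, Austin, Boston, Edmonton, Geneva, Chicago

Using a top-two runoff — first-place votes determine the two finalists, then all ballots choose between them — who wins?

Austin

Round 1 first-place votes: Geneva 0, Austin 27, Houston 6, Chicago 6, Boston 0, Edmonton 31. Edmonton and Austin advance.
Runoff: Edmonton is ranked above Austin on 31 ballots, Austin above Edmonton on 39.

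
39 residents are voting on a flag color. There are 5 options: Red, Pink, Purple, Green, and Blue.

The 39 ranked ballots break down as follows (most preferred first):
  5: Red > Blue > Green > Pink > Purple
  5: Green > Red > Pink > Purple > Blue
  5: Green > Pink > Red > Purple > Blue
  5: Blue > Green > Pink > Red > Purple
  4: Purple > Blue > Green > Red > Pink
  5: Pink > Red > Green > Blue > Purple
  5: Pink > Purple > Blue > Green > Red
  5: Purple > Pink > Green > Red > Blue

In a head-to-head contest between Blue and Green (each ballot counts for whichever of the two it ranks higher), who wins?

Green

Blue is ranked above Green on 19 ballots; Green above Blue on 20.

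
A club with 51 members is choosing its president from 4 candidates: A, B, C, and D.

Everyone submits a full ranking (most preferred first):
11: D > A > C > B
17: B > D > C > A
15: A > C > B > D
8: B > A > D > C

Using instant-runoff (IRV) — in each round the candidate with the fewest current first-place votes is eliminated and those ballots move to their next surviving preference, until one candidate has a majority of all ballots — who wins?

Round 1: A 15, B 25, C 0, D 11. C eliminated.
Round 2: A 15, B 25, D 11. D eliminated.
Round 3: A 26, B 25. A has a majority (≥26).

A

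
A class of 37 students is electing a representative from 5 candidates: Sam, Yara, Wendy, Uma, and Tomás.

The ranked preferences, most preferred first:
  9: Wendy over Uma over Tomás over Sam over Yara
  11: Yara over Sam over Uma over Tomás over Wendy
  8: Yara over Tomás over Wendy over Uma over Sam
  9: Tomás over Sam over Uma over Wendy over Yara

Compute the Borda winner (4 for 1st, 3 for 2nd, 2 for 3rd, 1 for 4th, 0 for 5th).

Sam: 9×1 + 11×3 + 8×0 + 9×3 = 69
Yara: 9×0 + 11×4 + 8×4 + 9×0 = 76
Wendy: 9×4 + 11×0 + 8×2 + 9×1 = 61
Uma: 9×3 + 11×2 + 8×1 + 9×2 = 75
Tomás: 9×2 + 11×1 + 8×3 + 9×4 = 89

Tomás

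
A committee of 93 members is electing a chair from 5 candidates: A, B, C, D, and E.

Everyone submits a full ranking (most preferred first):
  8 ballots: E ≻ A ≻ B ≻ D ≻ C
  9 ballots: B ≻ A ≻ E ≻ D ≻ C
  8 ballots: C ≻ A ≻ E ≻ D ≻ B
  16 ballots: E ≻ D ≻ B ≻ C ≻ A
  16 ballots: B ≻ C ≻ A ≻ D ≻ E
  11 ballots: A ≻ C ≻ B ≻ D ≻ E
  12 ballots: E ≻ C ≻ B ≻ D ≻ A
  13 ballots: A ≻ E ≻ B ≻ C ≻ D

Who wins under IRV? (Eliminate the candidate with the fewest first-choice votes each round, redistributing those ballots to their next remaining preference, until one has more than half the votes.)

Round 1: A 24, B 25, C 8, D 0, E 36. D eliminated.
Round 2: A 24, B 25, C 8, E 36. C eliminated.
Round 3: A 32, B 25, E 36. B eliminated.
Round 4: A 57, E 36. A has a majority (≥47).

A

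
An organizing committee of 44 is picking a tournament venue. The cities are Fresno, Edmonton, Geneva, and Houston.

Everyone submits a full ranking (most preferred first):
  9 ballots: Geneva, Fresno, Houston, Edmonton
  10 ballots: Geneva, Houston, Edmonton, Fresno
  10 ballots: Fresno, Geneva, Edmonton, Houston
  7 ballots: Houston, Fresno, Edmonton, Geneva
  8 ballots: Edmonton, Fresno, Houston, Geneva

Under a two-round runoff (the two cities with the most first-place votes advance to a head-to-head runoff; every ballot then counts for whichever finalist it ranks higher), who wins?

Round 1 first-place votes: Fresno 10, Edmonton 8, Geneva 19, Houston 7. Geneva and Fresno advance.
Runoff: Geneva is ranked above Fresno on 19 ballots, Fresno above Geneva on 25.

Fresno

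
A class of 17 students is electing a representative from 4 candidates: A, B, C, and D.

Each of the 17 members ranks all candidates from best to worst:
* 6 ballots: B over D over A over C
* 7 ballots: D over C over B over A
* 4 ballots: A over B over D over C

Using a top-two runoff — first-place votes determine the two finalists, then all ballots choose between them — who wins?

Round 1 first-place votes: A 4, B 6, C 0, D 7. D and B advance.
Runoff: D is ranked above B on 7 ballots, B above D on 10.

B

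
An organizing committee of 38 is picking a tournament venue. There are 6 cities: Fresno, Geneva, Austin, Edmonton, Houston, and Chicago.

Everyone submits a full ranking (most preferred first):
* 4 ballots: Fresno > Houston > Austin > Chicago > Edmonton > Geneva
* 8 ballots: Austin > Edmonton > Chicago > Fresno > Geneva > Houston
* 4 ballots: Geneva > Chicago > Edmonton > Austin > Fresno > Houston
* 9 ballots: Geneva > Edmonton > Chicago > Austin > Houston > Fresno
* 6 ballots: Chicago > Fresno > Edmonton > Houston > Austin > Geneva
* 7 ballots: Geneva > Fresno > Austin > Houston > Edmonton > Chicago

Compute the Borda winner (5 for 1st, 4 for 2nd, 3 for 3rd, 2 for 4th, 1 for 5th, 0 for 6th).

Fresno: 4×5 + 8×2 + 4×1 + 9×0 + 6×4 + 7×4 = 92
Geneva: 4×0 + 8×1 + 4×5 + 9×5 + 6×0 + 7×5 = 108
Austin: 4×3 + 8×5 + 4×2 + 9×2 + 6×1 + 7×3 = 105
Edmonton: 4×1 + 8×4 + 4×3 + 9×4 + 6×3 + 7×1 = 109
Houston: 4×4 + 8×0 + 4×0 + 9×1 + 6×2 + 7×2 = 51
Chicago: 4×2 + 8×3 + 4×4 + 9×3 + 6×5 + 7×0 = 105

Edmonton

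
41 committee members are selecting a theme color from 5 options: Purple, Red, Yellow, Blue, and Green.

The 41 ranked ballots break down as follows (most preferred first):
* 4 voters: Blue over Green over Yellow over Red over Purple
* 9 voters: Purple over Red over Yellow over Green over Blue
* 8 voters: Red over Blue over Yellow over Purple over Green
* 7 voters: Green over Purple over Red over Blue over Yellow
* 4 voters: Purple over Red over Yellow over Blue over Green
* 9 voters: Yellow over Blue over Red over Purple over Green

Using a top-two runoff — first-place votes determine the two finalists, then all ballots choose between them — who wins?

Round 1 first-place votes: Purple 13, Red 8, Yellow 9, Blue 4, Green 7. Purple and Yellow advance.
Runoff: Purple is ranked above Yellow on 20 ballots, Yellow above Purple on 21.

Yellow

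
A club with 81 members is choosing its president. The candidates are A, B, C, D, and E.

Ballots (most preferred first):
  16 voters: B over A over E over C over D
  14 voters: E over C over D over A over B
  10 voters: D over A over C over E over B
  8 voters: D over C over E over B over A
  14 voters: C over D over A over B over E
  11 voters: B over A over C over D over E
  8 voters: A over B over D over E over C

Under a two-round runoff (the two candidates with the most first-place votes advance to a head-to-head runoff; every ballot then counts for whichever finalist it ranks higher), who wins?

D

Round 1 first-place votes: A 8, B 27, C 14, D 18, E 14. B and D advance.
Runoff: B is ranked above D on 35 ballots, D above B on 46.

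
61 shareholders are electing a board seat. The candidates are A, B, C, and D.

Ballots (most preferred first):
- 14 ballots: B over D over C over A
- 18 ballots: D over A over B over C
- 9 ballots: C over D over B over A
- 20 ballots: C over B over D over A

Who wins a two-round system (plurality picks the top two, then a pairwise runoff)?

D

Round 1 first-place votes: A 0, B 14, C 29, D 18. C and D advance.
Runoff: C is ranked above D on 29 ballots, D above C on 32.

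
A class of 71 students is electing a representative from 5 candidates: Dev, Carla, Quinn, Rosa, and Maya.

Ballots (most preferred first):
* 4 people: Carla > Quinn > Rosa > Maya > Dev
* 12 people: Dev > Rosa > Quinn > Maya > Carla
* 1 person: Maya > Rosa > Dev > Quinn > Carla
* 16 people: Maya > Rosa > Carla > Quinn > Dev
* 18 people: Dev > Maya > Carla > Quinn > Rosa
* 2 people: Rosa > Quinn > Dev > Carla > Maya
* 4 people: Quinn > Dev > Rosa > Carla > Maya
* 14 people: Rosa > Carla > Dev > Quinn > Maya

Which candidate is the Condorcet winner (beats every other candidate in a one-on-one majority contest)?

Rosa vs Dev: 37–34
Rosa vs Carla: 49–22
Rosa vs Quinn: 45–26
Rosa vs Maya: 36–35
Rosa beats every other candidate.

Rosa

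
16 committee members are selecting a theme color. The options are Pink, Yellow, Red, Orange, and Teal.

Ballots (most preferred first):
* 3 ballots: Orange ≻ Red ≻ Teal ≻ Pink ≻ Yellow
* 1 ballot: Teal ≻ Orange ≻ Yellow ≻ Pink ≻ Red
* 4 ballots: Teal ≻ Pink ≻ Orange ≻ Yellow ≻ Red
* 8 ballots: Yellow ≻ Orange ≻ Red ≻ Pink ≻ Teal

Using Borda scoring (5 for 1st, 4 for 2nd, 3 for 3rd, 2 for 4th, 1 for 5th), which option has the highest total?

Pink: 3×2 + 1×2 + 4×4 + 8×2 = 40
Yellow: 3×1 + 1×3 + 4×2 + 8×5 = 54
Red: 3×4 + 1×1 + 4×1 + 8×3 = 41
Orange: 3×5 + 1×4 + 4×3 + 8×4 = 63
Teal: 3×3 + 1×5 + 4×5 + 8×1 = 42

Orange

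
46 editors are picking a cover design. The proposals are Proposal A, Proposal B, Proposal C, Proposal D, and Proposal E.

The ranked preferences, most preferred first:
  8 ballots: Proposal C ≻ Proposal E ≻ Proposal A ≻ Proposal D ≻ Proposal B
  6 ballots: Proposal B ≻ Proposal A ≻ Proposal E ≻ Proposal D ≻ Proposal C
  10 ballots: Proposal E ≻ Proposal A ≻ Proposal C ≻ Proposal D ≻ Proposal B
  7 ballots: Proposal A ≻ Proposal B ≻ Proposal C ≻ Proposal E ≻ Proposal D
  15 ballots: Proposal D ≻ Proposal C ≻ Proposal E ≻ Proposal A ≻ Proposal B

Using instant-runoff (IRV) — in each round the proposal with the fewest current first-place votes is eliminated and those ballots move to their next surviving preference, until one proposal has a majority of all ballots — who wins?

Proposal E

Round 1: Proposal A 7, Proposal B 6, Proposal C 8, Proposal D 15, Proposal E 10. Proposal B eliminated.
Round 2: Proposal A 13, Proposal C 8, Proposal D 15, Proposal E 10. Proposal C eliminated.
Round 3: Proposal A 13, Proposal D 15, Proposal E 18. Proposal A eliminated.
Round 4: Proposal D 15, Proposal E 31. Proposal E has a majority (≥24).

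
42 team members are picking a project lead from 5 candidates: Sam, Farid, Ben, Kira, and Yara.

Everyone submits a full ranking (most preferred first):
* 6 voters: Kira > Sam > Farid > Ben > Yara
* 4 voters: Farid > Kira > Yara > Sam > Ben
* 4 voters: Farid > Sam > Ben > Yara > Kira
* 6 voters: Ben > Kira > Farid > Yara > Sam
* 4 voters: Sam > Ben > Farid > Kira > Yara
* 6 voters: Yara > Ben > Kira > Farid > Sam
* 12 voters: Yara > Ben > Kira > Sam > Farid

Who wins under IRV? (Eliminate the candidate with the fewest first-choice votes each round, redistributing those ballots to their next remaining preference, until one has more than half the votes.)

Round 1: Sam 4, Farid 8, Ben 6, Kira 6, Yara 18. Sam eliminated.
Round 2: Farid 8, Ben 10, Kira 6, Yara 18. Kira eliminated.
Round 3: Farid 14, Ben 10, Yara 18. Ben eliminated.
Round 4: Farid 24, Yara 18. Farid has a majority (≥22).

Farid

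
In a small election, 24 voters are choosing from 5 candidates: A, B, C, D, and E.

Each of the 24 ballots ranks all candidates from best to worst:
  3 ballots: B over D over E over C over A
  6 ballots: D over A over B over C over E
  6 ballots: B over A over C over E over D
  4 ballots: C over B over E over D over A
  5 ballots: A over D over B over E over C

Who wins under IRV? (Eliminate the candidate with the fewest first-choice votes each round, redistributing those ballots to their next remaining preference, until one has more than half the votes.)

B

Round 1: A 5, B 9, C 4, D 6, E 0. E eliminated.
Round 2: A 5, B 9, C 4, D 6. C eliminated.
Round 3: A 5, B 13, D 6. B has a majority (≥13).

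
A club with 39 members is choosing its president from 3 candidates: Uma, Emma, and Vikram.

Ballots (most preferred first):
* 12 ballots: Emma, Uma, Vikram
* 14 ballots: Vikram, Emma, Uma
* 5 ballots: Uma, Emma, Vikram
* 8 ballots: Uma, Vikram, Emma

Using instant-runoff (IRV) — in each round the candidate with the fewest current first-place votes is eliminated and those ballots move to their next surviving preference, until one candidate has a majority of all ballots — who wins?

Uma

Round 1: Uma 13, Emma 12, Vikram 14. Emma eliminated.
Round 2: Uma 25, Vikram 14. Uma has a majority (≥20).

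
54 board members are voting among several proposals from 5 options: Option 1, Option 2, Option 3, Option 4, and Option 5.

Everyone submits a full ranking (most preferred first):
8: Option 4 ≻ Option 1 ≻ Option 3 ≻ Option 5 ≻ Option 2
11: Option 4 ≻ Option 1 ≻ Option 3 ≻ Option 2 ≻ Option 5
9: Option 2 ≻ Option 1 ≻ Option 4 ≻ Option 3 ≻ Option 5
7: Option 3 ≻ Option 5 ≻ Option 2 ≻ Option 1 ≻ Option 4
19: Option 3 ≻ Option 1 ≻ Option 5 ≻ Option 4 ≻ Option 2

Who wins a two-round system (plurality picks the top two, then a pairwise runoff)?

Option 4

Round 1 first-place votes: Option 1 0, Option 2 9, Option 3 26, Option 4 19, Option 5 0. Option 3 and Option 4 advance.
Runoff: Option 3 is ranked above Option 4 on 26 ballots, Option 4 above Option 3 on 28.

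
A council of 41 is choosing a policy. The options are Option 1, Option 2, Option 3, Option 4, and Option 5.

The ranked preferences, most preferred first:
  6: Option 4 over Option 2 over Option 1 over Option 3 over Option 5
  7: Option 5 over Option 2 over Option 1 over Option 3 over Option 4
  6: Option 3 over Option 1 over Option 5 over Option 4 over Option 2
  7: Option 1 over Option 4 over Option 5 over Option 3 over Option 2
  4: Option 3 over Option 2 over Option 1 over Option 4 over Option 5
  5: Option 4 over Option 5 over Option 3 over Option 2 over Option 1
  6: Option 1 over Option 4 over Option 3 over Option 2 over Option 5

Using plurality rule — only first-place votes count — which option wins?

First-place votes: Option 1 13, Option 2 0, Option 3 10, Option 4 11, Option 5 7.

Option 1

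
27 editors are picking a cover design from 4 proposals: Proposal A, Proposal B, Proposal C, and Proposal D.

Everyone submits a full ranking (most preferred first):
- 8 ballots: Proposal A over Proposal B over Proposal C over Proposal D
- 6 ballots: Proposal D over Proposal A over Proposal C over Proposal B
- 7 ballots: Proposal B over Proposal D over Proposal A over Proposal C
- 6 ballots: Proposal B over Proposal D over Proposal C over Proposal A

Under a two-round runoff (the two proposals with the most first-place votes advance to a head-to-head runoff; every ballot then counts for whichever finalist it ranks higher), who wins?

Round 1 first-place votes: Proposal A 8, Proposal B 13, Proposal C 0, Proposal D 6. Proposal B and Proposal A advance.
Runoff: Proposal B is ranked above Proposal A on 13 ballots, Proposal A above Proposal B on 14.

Proposal A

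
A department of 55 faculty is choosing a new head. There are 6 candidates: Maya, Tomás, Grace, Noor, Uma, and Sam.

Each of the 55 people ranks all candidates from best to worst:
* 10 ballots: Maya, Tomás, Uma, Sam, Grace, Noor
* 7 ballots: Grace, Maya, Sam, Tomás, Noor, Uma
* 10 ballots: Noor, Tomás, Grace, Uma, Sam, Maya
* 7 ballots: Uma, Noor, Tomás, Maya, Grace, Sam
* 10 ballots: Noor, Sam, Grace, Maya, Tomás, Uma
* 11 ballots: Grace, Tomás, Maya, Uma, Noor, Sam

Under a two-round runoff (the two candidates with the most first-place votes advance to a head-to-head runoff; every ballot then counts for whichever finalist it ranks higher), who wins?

Round 1 first-place votes: Maya 10, Tomás 0, Grace 18, Noor 20, Uma 7, Sam 0. Noor and Grace advance.
Runoff: Noor is ranked above Grace on 27 ballots, Grace above Noor on 28.

Grace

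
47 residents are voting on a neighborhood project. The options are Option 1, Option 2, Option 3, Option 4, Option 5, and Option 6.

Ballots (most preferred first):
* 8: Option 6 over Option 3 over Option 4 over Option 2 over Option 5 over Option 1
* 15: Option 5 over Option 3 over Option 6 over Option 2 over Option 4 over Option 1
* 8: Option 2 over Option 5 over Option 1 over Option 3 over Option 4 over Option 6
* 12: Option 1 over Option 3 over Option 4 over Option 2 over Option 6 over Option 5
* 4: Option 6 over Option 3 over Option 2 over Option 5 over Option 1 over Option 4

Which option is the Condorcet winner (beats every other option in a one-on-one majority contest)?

Option 3

Option 3 vs Option 1: 27–20
Option 3 vs Option 2: 39–8
Option 3 vs Option 4: 47–0
Option 3 vs Option 5: 24–23
Option 3 vs Option 6: 35–12
Option 3 beats every other option.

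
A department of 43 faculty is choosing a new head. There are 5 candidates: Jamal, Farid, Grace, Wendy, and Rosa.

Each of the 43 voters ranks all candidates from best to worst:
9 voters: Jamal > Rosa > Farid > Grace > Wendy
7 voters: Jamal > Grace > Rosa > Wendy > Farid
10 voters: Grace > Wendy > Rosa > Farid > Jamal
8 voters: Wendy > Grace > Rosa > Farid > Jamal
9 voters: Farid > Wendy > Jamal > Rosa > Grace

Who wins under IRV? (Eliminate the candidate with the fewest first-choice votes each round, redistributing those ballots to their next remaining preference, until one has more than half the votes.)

Jamal

Round 1: Jamal 16, Farid 9, Grace 10, Wendy 8, Rosa 0. Rosa eliminated.
Round 2: Jamal 16, Farid 9, Grace 10, Wendy 8. Wendy eliminated.
Round 3: Jamal 16, Farid 9, Grace 18. Farid eliminated.
Round 4: Jamal 25, Grace 18. Jamal has a majority (≥22).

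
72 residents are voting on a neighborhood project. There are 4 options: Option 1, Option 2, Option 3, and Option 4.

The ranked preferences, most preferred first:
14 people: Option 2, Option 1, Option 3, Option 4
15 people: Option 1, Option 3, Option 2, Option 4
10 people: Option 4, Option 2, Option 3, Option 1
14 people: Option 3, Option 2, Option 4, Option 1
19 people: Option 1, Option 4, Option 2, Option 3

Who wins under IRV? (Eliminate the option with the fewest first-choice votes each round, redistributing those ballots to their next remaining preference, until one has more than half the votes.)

Option 2

Round 1: Option 1 34, Option 2 14, Option 3 14, Option 4 10. Option 4 eliminated.
Round 2: Option 1 34, Option 2 24, Option 3 14. Option 3 eliminated.
Round 3: Option 1 34, Option 2 38. Option 2 has a majority (≥37).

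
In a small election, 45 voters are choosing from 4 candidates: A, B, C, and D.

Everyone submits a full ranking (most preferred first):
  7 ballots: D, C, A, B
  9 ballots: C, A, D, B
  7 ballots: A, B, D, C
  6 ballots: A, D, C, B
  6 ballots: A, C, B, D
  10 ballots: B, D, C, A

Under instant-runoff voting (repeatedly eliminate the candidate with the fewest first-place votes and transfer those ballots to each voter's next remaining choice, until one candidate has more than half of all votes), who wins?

Round 1: A 19, B 10, C 9, D 7. D eliminated.
Round 2: A 19, B 10, C 16. B eliminated.
Round 3: A 19, C 26. C has a majority (≥23).

C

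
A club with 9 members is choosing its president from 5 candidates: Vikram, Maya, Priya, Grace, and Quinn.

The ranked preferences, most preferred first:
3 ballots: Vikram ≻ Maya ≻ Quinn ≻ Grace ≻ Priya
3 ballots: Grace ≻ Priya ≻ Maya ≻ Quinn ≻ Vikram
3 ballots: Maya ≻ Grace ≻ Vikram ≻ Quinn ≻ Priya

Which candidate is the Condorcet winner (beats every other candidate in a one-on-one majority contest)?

Maya vs Vikram: 6–3
Maya vs Priya: 6–3
Maya vs Grace: 6–3
Maya vs Quinn: 9–0
Maya beats every other candidate.

Maya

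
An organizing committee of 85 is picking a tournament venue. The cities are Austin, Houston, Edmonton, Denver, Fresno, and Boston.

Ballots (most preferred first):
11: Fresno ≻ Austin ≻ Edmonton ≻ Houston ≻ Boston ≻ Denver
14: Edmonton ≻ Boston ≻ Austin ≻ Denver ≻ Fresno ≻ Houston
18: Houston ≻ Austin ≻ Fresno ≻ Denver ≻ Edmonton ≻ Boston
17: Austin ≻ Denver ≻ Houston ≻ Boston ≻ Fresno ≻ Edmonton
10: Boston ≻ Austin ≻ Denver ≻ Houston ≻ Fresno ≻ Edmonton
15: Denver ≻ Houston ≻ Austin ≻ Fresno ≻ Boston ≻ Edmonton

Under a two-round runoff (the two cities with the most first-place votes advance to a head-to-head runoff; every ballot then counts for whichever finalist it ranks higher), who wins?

Round 1 first-place votes: Austin 17, Houston 18, Edmonton 14, Denver 15, Fresno 11, Boston 10. Houston and Austin advance.
Runoff: Houston is ranked above Austin on 33 ballots, Austin above Houston on 52.

Austin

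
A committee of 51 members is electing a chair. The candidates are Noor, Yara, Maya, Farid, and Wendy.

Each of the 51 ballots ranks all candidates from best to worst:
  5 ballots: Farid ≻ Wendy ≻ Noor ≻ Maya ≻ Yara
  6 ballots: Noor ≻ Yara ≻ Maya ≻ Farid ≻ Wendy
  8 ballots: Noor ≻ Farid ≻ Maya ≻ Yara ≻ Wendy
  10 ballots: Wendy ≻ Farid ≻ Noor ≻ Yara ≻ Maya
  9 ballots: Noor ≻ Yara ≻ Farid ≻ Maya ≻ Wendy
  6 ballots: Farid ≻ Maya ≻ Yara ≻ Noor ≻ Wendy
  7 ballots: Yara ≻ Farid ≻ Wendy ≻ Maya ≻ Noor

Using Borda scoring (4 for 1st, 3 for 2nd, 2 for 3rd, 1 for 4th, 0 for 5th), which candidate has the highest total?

Noor: 5×2 + 6×4 + 8×4 + 10×2 + 9×4 + 6×1 + 7×0 = 128
Yara: 5×0 + 6×3 + 8×1 + 10×1 + 9×3 + 6×2 + 7×4 = 103
Maya: 5×1 + 6×2 + 8×2 + 10×0 + 9×1 + 6×3 + 7×1 = 67
Farid: 5×4 + 6×1 + 8×3 + 10×3 + 9×2 + 6×4 + 7×3 = 143
Wendy: 5×3 + 6×0 + 8×0 + 10×4 + 9×0 + 6×0 + 7×2 = 69

Farid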